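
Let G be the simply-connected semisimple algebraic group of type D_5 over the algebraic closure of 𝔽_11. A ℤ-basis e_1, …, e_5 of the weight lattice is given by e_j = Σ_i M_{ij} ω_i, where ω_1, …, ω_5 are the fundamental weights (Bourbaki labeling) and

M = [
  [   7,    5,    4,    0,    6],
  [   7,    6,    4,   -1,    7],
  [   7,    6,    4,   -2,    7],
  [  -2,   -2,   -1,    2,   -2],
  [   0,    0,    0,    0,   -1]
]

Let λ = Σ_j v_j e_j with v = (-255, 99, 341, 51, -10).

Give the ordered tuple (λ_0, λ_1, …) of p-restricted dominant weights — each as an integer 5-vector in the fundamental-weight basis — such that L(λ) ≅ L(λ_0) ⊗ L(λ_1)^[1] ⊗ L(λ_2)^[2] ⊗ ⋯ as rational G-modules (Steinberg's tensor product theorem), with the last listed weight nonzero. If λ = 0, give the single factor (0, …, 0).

((3, 8, 1, 5, 10), (1, 4, 0, 8, 0))

Converting to the ω-basis (c_i = row i of M dotted with v = (-255, 99, 341, 51, -10)):
  c_1 = 7*-255 + 5*99 + 4*341 + 0*51 + 6*-10 = 14
  c_2 = 7*-255 + 6*99 + 4*341 + -1*51 + 7*-10 = 52
  c_3 = 7*-255 + 6*99 + 4*341 + -2*51 + 7*-10 = 1
  c_4 = -2*-255 + -2*99 + -1*341 + 2*51 + -2*-10 = 93
  c_5 = 0*-255 + 0*99 + 0*341 + 0*51 + -1*-10 = 10
p = 11; digits c_i = Σ_j d_{ij}·11^j, 0 ≤ d_{ij} < 11:
  c_1 = 14 = 3·11^0 + 1·11^1
  c_2 = 52 = 8·11^0 + 4·11^1
  c_3 = 1 = 1·11^0
  c_4 = 93 = 5·11^0 + 8·11^1
  c_5 = 10 = 10·11^0
λ_0 = (3, 8, 1, 5, 10)
λ_1 = (1, 4, 0, 8, 0)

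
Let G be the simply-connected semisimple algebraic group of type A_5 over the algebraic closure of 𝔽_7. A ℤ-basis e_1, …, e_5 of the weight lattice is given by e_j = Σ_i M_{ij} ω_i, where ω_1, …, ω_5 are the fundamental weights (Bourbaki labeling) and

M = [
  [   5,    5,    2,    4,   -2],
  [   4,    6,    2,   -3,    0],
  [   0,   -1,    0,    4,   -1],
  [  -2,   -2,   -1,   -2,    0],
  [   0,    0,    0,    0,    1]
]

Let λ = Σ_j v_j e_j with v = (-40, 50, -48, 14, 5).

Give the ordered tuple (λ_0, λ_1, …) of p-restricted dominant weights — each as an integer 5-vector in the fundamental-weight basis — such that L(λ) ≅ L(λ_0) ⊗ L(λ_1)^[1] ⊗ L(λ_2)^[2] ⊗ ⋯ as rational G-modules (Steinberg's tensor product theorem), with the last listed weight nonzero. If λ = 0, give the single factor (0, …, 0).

((0, 2, 1, 0, 5),)

Compute c_i = Σ_j M_{ij} v_j with v = (-40, 50, -48, 14, 5):
  c_1 = (5)·(-40) + (5)·(50) + (2)·(-48) + (4)·(14) + (-2)·(5) = 0
  c_2 = (4)·(-40) + (6)·(50) + (2)·(-48) + (-3)·(14) + (0)·(5) = 2
  c_3 = (0)·(-40) + (-1)·(50) + (0)·(-48) + (4)·(14) + (-1)·(5) = 1
  c_4 = (-2)·(-40) + (-2)·(50) + (-1)·(-48) + (-2)·(14) + (0)·(5) = 0
  c_5 = (0)·(-40) + (0)·(50) + (0)·(-48) + (0)·(14) + (1)·(5) = 5
Expand coordinatewise in base 7:
  c_1 = 0
  c_2 = 2 = 2·7^0
  c_3 = 1 = 1·7^0
  c_4 = 0
  c_5 = 5 = 5·7^0
λ_0 = (0, 2, 1, 0, 5)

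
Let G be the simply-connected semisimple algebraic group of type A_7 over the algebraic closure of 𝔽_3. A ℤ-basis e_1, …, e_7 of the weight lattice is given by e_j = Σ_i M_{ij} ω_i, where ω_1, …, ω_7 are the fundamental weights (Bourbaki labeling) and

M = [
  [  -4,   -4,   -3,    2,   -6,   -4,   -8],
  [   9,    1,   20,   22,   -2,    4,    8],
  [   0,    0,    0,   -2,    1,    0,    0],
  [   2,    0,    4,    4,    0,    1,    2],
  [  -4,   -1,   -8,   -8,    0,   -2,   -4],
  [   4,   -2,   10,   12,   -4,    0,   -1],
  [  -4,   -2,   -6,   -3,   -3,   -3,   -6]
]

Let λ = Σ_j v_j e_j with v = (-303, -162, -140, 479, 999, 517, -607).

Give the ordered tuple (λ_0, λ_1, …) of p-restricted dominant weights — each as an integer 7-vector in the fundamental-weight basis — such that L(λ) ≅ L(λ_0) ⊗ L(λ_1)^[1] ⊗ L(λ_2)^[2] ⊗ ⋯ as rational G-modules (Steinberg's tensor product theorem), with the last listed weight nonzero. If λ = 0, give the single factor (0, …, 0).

ω-coordinates c = M·v, v = (-303, -162, -140, 479, 999, 517, -607):
  c_1 = -4*-303 + -4*-162 + -3*-140 + 2*479 + -6*999 + -4*517 + -8*-607 = 32
  c_2 = 9*-303 + 1*-162 + 20*-140 + 22*479 + -2*999 + 4*517 + 8*-607 = 63
  c_3 = 0*-303 + 0*-162 + 0*-140 + -2*479 + 1*999 + 0*517 + 0*-607 = 41
  c_4 = 2*-303 + 0*-162 + 4*-140 + 4*479 + 0*999 + 1*517 + 2*-607 = 53
  c_5 = -4*-303 + -1*-162 + -8*-140 + -8*479 + 0*999 + -2*517 + -4*-607 = 56
  c_6 = 4*-303 + -2*-162 + 10*-140 + 12*479 + -4*999 + 0*517 + -1*-607 = 71
  c_7 = -4*-303 + -2*-162 + -6*-140 + -3*479 + -3*999 + -3*517 + -6*-607 = 33
Writing each c_i in base p = 3:
  c_1 = 32 = 2·3^0 + 1·3^1 + 0·3^2 + 1·3^3
  c_2 = 63 = 0·3^0 + 0·3^1 + 1·3^2 + 2·3^3
  c_3 = 41 = 2·3^0 + 1·3^1 + 1·3^2 + 1·3^3
  c_4 = 53 = 2·3^0 + 2·3^1 + 2·3^2 + 1·3^3
  c_5 = 56 = 2·3^0 + 0·3^1 + 0·3^2 + 2·3^3
  c_6 = 71 = 2·3^0 + 2·3^1 + 1·3^2 + 2·3^3
  c_7 = 33 = 0·3^0 + 2·3^1 + 0·3^2 + 1·3^3
p-restricted factor λ_0 = (2, 0, 2, 2, 2, 2, 0)
p-restricted factor λ_1 = (1, 0, 1, 2, 0, 2, 2)
p-restricted factor λ_2 = (0, 1, 1, 2, 0, 1, 0)
p-restricted factor λ_3 = (1, 2, 1, 1, 2, 2, 1)

((2, 0, 2, 2, 2, 2, 0), (1, 0, 1, 2, 0, 2, 2), (0, 1, 1, 2, 0, 1, 0), (1, 2, 1, 1, 2, 2, 1))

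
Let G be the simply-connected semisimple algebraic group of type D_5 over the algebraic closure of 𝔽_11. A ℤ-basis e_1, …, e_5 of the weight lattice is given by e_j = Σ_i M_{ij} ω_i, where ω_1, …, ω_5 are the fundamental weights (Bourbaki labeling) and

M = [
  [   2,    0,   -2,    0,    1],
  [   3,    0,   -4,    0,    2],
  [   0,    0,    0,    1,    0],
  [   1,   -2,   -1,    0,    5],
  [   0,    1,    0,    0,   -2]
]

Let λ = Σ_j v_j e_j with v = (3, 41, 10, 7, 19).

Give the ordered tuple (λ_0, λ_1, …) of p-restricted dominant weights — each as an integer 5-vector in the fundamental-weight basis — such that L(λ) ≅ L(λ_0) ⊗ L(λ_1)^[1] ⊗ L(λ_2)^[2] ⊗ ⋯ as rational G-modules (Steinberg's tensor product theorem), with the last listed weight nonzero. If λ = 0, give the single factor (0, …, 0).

((5, 7, 7, 6, 3),)

Converting to the ω-basis (c_i = row i of M dotted with v = (3, 41, 10, 7, 19)):
  c_1 = 2·3 + 0·41 + (-2)·(10) + 0·7 + 1·19 = 5
  c_2 = 3·3 + 0·41 + (-4)·(10) + 0·7 + 2·19 = 7
  c_3 = 0·3 + 0·41 + 0·10 + 1·7 + 0·19 = 7
  c_4 = 1·3 + (-2)·(41) + (-1)·(10) + 0·7 + 5·19 = 6
  c_5 = 0·3 + 1·41 + 0·10 + 0·7 + (-2)·(19) = 3
Base-11 expansion of each c_i:
  c_1 = 5 = 5·11^0
  c_2 = 7 = 7·11^0
  c_3 = 7 = 7·11^0
  c_4 = 6 = 6·11^0
  c_5 = 3 = 3·11^0
λ_0 = (5, 7, 7, 6, 3)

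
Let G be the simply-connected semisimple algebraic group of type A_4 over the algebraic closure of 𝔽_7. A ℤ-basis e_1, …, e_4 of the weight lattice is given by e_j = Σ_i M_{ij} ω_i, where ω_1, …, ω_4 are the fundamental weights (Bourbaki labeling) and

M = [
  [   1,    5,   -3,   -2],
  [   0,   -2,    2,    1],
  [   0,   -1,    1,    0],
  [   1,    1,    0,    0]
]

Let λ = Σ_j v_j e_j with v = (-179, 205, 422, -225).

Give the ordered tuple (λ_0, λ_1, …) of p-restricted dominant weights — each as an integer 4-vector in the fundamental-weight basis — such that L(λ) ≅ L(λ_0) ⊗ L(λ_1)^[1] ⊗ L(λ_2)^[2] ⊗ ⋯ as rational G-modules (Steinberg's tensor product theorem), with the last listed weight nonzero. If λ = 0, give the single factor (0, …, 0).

Converting to the ω-basis (c_i = row i of M dotted with v = (-179, 205, 422, -225)):
  c_1 = (1)·(-179) + 5·205 + (-3)·(422) + (-2)·(-225) = 30
  c_2 = (0)·(-179) + (-2)·(205) + 2·422 + (1)·(-225) = 209
  c_3 = (0)·(-179) + (-1)·(205) + 1·422 + (0)·(-225) = 217
  c_4 = (1)·(-179) + 1·205 + 0·422 + (0)·(-225) = 26
Writing each c_i in base p = 7:
  c_1 = 30 = 2·7^0 + 4·7^1
  c_2 = 209 = 6·7^0 + 1·7^1 + 4·7^2
  c_3 = 217 = 0·7^0 + 3·7^1 + 4·7^2
  c_4 = 26 = 5·7^0 + 3·7^1
p-restricted factor λ_0 = (2, 6, 0, 5)
p-restricted factor λ_1 = (4, 1, 3, 3)
p-restricted factor λ_2 = (0, 4, 4, 0)

((2, 6, 0, 5), (4, 1, 3, 3), (0, 4, 4, 0))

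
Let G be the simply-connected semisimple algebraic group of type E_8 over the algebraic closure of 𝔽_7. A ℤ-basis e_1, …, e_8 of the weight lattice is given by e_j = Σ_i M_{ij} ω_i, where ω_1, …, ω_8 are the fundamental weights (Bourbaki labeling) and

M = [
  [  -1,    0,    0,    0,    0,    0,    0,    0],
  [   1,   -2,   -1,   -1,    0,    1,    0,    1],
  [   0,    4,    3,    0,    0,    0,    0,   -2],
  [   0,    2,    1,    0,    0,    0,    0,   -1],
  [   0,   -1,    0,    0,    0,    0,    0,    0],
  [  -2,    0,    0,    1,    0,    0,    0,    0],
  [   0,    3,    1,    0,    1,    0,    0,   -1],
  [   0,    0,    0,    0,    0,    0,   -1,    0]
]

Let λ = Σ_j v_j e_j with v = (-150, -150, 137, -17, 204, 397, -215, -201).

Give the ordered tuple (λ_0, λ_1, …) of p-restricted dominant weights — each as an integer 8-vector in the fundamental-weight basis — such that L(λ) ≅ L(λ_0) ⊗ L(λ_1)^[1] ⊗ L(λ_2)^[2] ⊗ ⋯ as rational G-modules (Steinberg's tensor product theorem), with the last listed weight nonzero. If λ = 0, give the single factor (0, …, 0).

Change of basis e → ω: c = M·v where v = (-150, -150, 137, -17, 204, 397, -215, -201):
  c_1 = -1*-150 + 0*-150 + 0*137 + 0*-17 + 0*204 + 0*397 + 0*-215 + 0*-201 = 150
  c_2 = 1*-150 + -2*-150 + -1*137 + -1*-17 + 0*204 + 1*397 + 0*-215 + 1*-201 = 226
  c_3 = 0*-150 + 4*-150 + 3*137 + 0*-17 + 0*204 + 0*397 + 0*-215 + -2*-201 = 213
  c_4 = 0*-150 + 2*-150 + 1*137 + 0*-17 + 0*204 + 0*397 + 0*-215 + -1*-201 = 38
  c_5 = 0*-150 + -1*-150 + 0*137 + 0*-17 + 0*204 + 0*397 + 0*-215 + 0*-201 = 150
  c_6 = -2*-150 + 0*-150 + 0*137 + 1*-17 + 0*204 + 0*397 + 0*-215 + 0*-201 = 283
  c_7 = 0*-150 + 3*-150 + 1*137 + 0*-17 + 1*204 + 0*397 + 0*-215 + -1*-201 = 92
  c_8 = 0*-150 + 0*-150 + 0*137 + 0*-17 + 0*204 + 0*397 + -1*-215 + 0*-201 = 215
Base-7 expansion of each c_i:
  c_1 = 150 = 3·7^0 + 0·7^1 + 3·7^2
  c_2 = 226 = 2·7^0 + 4·7^1 + 4·7^2
  c_3 = 213 = 3·7^0 + 2·7^1 + 4·7^2
  c_4 = 38 = 3·7^0 + 5·7^1
  c_5 = 150 = 3·7^0 + 0·7^1 + 3·7^2
  c_6 = 283 = 3·7^0 + 5·7^1 + 5·7^2
  c_7 = 92 = 1·7^0 + 6·7^1 + 1·7^2
  c_8 = 215 = 5·7^0 + 2·7^1 + 4·7^2
p-restricted factor λ_0 = (3, 2, 3, 3, 3, 3, 1, 5)
p-restricted factor λ_1 = (0, 4, 2, 5, 0, 5, 6, 2)
p-restricted factor λ_2 = (3, 4, 4, 0, 3, 5, 1, 4)

((3, 2, 3, 3, 3, 3, 1, 5), (0, 4, 2, 5, 0, 5, 6, 2), (3, 4, 4, 0, 3, 5, 1, 4))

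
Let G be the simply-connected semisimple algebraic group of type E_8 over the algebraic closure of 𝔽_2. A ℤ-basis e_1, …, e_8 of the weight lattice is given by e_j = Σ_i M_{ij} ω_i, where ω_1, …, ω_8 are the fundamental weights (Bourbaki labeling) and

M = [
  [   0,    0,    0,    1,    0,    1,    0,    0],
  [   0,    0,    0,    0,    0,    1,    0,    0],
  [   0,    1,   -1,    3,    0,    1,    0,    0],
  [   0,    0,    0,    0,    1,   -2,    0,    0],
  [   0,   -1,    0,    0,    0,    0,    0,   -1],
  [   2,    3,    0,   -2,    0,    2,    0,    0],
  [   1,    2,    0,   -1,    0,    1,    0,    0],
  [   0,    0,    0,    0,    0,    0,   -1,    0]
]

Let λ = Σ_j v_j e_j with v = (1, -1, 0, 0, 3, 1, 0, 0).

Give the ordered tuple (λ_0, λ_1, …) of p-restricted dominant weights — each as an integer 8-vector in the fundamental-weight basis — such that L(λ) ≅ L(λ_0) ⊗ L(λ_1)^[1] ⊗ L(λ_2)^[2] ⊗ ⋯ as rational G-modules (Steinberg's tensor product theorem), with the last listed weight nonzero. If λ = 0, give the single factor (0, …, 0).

((1, 1, 0, 1, 1, 1, 0, 0),)

Change of basis e → ω: c = M·v where v = (1, -1, 0, 0, 3, 1, 0, 0):
  c_1 = 0*1 + 0*-1 + 0*0 + 1*0 + 0*3 + 1*1 + 0*0 + 0*0 = 1
  c_2 = 0*1 + 0*-1 + 0*0 + 0*0 + 0*3 + 1*1 + 0*0 + 0*0 = 1
  c_3 = 0*1 + 1*-1 + -1*0 + 3*0 + 0*3 + 1*1 + 0*0 + 0*0 = 0
  c_4 = 0*1 + 0*-1 + 0*0 + 0*0 + 1*3 + -2*1 + 0*0 + 0*0 = 1
  c_5 = 0*1 + -1*-1 + 0*0 + 0*0 + 0*3 + 0*1 + 0*0 + -1*0 = 1
  c_6 = 2*1 + 3*-1 + 0*0 + -2*0 + 0*3 + 2*1 + 0*0 + 0*0 = 1
  c_7 = 1*1 + 2*-1 + 0*0 + -1*0 + 0*3 + 1*1 + 0*0 + 0*0 = 0
  c_8 = 0*1 + 0*-1 + 0*0 + 0*0 + 0*3 + 0*1 + -1*0 + 0*0 = 0
Expand coordinatewise in base 2:
  c_1 = 1 = 1·2^0
  c_2 = 1 = 1·2^0
  c_3 = 0
  c_4 = 1 = 1·2^0
  c_5 = 1 = 1·2^0
  c_6 = 1 = 1·2^0
  c_7 = 0
  c_8 = 0
p-restricted factor λ_0 = (1, 1, 0, 1, 1, 1, 0, 0)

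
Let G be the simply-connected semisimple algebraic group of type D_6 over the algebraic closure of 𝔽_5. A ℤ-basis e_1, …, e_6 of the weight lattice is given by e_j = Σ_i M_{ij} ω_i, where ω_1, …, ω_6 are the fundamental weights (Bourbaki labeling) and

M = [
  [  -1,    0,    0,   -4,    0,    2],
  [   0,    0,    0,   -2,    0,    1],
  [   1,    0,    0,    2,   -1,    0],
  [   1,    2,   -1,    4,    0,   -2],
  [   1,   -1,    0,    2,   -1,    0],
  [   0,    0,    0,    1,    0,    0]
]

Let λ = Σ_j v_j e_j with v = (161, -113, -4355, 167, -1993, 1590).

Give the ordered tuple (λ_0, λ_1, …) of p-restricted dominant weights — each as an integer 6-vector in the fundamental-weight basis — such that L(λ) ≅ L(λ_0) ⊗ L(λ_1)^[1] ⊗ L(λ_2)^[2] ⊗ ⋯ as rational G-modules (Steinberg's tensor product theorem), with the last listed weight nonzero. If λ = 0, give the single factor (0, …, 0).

Compute c_i = Σ_j M_{ij} v_j with v = (161, -113, -4355, 167, -1993, 1590):
  c_1 = (-1)·(161) + (0)·(-113) + (0)·(-4355) + (-4)·(167) + (0)·(-1993) + (2)·(1590) = 2351
  c_2 = (0)·(161) + (0)·(-113) + (0)·(-4355) + (-2)·(167) + (0)·(-1993) + (1)·(1590) = 1256
  c_3 = (1)·(161) + (0)·(-113) + (0)·(-4355) + (2)·(167) + (-1)·(-1993) + (0)·(1590) = 2488
  c_4 = (1)·(161) + (2)·(-113) + (-1)·(-4355) + (4)·(167) + (0)·(-1993) + (-2)·(1590) = 1778
  c_5 = (1)·(161) + (-1)·(-113) + (0)·(-4355) + (2)·(167) + (-1)·(-1993) + (0)·(1590) = 2601
  c_6 = (0)·(161) + (0)·(-113) + (0)·(-4355) + (1)·(167) + (0)·(-1993) + (0)·(1590) = 167
Writing each c_i in base p = 5:
  c_1 = 2351 = 1·5^0 + 0·5^1 + 4·5^2 + 3·5^3 + 3·5^4
  c_2 = 1256 = 1·5^0 + 1·5^1 + 0·5^2 + 0·5^3 + 2·5^4
  c_3 = 2488 = 3·5^0 + 2·5^1 + 4·5^2 + 4·5^3 + 3·5^4
  c_4 = 1778 = 3·5^0 + 0·5^1 + 1·5^2 + 4·5^3 + 2·5^4
  c_5 = 2601 = 1·5^0 + 0·5^1 + 4·5^2 + 0·5^3 + 4·5^4
  c_6 = 167 = 2·5^0 + 3·5^1 + 1·5^2 + 1·5^3
p-restricted factor λ_0 = (1, 1, 3, 3, 1, 2)
p-restricted factor λ_1 = (0, 1, 2, 0, 0, 3)
p-restricted factor λ_2 = (4, 0, 4, 1, 4, 1)
p-restricted factor λ_3 = (3, 0, 4, 4, 0, 1)
p-restricted factor λ_4 = (3, 2, 3, 2, 4, 0)

((1, 1, 3, 3, 1, 2), (0, 1, 2, 0, 0, 3), (4, 0, 4, 1, 4, 1), (3, 0, 4, 4, 0, 1), (3, 2, 3, 2, 4, 0))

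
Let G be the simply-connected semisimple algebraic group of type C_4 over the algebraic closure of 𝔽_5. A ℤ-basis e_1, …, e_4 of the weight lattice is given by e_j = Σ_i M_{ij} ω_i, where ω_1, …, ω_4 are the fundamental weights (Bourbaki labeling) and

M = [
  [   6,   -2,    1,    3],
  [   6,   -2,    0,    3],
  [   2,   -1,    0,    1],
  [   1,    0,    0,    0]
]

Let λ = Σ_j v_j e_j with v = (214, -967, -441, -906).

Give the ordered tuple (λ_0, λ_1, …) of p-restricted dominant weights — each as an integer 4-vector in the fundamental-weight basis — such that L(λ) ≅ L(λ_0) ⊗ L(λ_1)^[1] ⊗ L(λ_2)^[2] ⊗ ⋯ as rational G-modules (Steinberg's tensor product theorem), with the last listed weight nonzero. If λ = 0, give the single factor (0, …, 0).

((4, 0, 4, 4), (1, 0, 2, 2), (2, 0, 4, 3), (0, 4, 3, 1))

Compute c_i = Σ_j M_{ij} v_j with v = (214, -967, -441, -906):
  c_1 = 6·214 + (-2)·(-967) + (1)·(-441) + (3)·(-906) = 59
  c_2 = 6·214 + (-2)·(-967) + (0)·(-441) + (3)·(-906) = 500
  c_3 = 2·214 + (-1)·(-967) + (0)·(-441) + (1)·(-906) = 489
  c_4 = 1·214 + (0)·(-967) + (0)·(-441) + (0)·(-906) = 214
Base-5 expansion of each c_i:
  c_1 = 59 = 4·5^0 + 1·5^1 + 2·5^2
  c_2 = 500 = 0·5^0 + 0·5^1 + 0·5^2 + 4·5^3
  c_3 = 489 = 4·5^0 + 2·5^1 + 4·5^2 + 3·5^3
  c_4 = 214 = 4·5^0 + 2·5^1 + 3·5^2 + 1·5^3
p-restricted factor λ_0 = (4, 0, 4, 4)
p-restricted factor λ_1 = (1, 0, 2, 2)
p-restricted factor λ_2 = (2, 0, 4, 3)
p-restricted factor λ_3 = (0, 4, 3, 1)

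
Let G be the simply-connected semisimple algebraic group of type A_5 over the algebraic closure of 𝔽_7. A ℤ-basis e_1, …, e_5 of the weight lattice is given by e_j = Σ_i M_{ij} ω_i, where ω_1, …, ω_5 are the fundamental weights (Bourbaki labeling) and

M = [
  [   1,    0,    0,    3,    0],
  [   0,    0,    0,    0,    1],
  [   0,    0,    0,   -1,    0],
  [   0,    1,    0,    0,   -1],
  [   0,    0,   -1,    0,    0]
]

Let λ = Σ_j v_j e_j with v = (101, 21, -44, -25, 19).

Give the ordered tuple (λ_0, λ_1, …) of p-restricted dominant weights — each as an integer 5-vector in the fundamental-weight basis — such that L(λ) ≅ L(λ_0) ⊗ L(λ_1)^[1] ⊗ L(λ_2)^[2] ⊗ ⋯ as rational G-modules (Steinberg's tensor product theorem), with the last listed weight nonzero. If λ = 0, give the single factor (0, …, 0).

ω-coordinates c = M·v, v = (101, 21, -44, -25, 19):
  c_1 = 1·101 + 0·21 + (0)·(-44) + (3)·(-25) + 0·19 = 26
  c_2 = 0·101 + 0·21 + (0)·(-44) + (0)·(-25) + 1·19 = 19
  c_3 = 0·101 + 0·21 + (0)·(-44) + (-1)·(-25) + 0·19 = 25
  c_4 = 0·101 + 1·21 + (0)·(-44) + (0)·(-25) + (-1)·(19) = 2
  c_5 = 0·101 + 0·21 + (-1)·(-44) + (0)·(-25) + 0·19 = 44
Writing each c_i in base p = 7:
  c_1 = 26 = 5·7^0 + 3·7^1
  c_2 = 19 = 5·7^0 + 2·7^1
  c_3 = 25 = 4·7^0 + 3·7^1
  c_4 = 2 = 2·7^0
  c_5 = 44 = 2·7^0 + 6·7^1
Factor λ_0 = (5, 5, 4, 2, 2)
Factor λ_1 = (3, 2, 3, 0, 6)

((5, 5, 4, 2, 2), (3, 2, 3, 0, 6))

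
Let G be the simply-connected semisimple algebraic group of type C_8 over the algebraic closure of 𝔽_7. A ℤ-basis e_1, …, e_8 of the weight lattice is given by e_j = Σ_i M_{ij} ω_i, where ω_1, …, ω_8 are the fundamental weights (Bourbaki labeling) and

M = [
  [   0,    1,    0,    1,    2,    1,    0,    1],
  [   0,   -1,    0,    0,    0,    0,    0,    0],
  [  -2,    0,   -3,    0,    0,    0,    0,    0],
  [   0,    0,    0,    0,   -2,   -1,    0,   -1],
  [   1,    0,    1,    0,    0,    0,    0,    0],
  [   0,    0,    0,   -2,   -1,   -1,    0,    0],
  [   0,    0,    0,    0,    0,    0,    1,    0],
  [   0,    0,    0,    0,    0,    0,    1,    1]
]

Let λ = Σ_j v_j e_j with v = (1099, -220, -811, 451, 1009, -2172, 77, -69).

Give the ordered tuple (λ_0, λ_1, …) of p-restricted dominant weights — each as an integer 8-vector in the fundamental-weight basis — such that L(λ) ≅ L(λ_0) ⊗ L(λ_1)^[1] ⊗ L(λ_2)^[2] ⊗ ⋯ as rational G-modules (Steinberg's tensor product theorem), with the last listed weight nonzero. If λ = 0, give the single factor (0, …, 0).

Compute c_i = Σ_j M_{ij} v_j with v = (1099, -220, -811, 451, 1009, -2172, 77, -69):
  c_1 = 0*1099 + 1*-220 + 0*-811 + 1*451 + 2*1009 + 1*-2172 + 0*77 + 1*-69 = 8
  c_2 = 0*1099 + -1*-220 + 0*-811 + 0*451 + 0*1009 + 0*-2172 + 0*77 + 0*-69 = 220
  c_3 = -2*1099 + 0*-220 + -3*-811 + 0*451 + 0*1009 + 0*-2172 + 0*77 + 0*-69 = 235
  c_4 = 0*1099 + 0*-220 + 0*-811 + 0*451 + -2*1009 + -1*-2172 + 0*77 + -1*-69 = 223
  c_5 = 1*1099 + 0*-220 + 1*-811 + 0*451 + 0*1009 + 0*-2172 + 0*77 + 0*-69 = 288
  c_6 = 0*1099 + 0*-220 + 0*-811 + -2*451 + -1*1009 + -1*-2172 + 0*77 + 0*-69 = 261
  c_7 = 0*1099 + 0*-220 + 0*-811 + 0*451 + 0*1009 + 0*-2172 + 1*77 + 0*-69 = 77
  c_8 = 0*1099 + 0*-220 + 0*-811 + 0*451 + 0*1009 + 0*-2172 + 1*77 + 1*-69 = 8
Writing each c_i in base p = 7:
  c_1 = 8 = 1·7^0 + 1·7^1
  c_2 = 220 = 3·7^0 + 3·7^1 + 4·7^2
  c_3 = 235 = 4·7^0 + 5·7^1 + 4·7^2
  c_4 = 223 = 6·7^0 + 3·7^1 + 4·7^2
  c_5 = 288 = 1·7^0 + 6·7^1 + 5·7^2
  c_6 = 261 = 2·7^0 + 2·7^1 + 5·7^2
  c_7 = 77 = 0·7^0 + 4·7^1 + 1·7^2
  c_8 = 8 = 1·7^0 + 1·7^1
Factor λ_0 = (1, 3, 4, 6, 1, 2, 0, 1)
Factor λ_1 = (1, 3, 5, 3, 6, 2, 4, 1)
Factor λ_2 = (0, 4, 4, 4, 5, 5, 1, 0)

((1, 3, 4, 6, 1, 2, 0, 1), (1, 3, 5, 3, 6, 2, 4, 1), (0, 4, 4, 4, 5, 5, 1, 0))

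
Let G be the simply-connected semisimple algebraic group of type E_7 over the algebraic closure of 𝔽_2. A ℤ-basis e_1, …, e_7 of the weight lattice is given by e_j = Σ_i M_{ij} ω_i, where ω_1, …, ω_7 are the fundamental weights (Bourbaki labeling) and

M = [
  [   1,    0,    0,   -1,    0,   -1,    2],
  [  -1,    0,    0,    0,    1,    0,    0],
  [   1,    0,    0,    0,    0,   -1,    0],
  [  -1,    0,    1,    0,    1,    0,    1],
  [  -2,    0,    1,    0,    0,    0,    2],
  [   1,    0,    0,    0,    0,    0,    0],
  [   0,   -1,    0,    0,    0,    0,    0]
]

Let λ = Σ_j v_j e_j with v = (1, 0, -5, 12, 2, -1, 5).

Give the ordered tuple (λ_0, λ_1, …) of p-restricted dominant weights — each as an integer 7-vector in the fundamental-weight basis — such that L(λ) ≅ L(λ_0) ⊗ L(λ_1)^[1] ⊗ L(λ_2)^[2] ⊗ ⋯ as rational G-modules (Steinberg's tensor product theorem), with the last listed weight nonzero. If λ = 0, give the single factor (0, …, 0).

((0, 1, 0, 1, 1, 1, 0), (0, 0, 1, 0, 1, 0, 0))

Compute c_i = Σ_j M_{ij} v_j with v = (1, 0, -5, 12, 2, -1, 5):
  c_1 = (1)·(1) + (0)·(0) + (0)·(-5) + (-1)·(12) + (0)·(2) + (-1)·(-1) + (2)·(5) = 0
  c_2 = (-1)·(1) + (0)·(0) + (0)·(-5) + (0)·(12) + (1)·(2) + (0)·(-1) + (0)·(5) = 1
  c_3 = (1)·(1) + (0)·(0) + (0)·(-5) + (0)·(12) + (0)·(2) + (-1)·(-1) + (0)·(5) = 2
  c_4 = (-1)·(1) + (0)·(0) + (1)·(-5) + (0)·(12) + (1)·(2) + (0)·(-1) + (1)·(5) = 1
  c_5 = (-2)·(1) + (0)·(0) + (1)·(-5) + (0)·(12) + (0)·(2) + (0)·(-1) + (2)·(5) = 3
  c_6 = (1)·(1) + (0)·(0) + (0)·(-5) + (0)·(12) + (0)·(2) + (0)·(-1) + (0)·(5) = 1
  c_7 = (0)·(1) + (-1)·(0) + (0)·(-5) + (0)·(12) + (0)·(2) + (0)·(-1) + (0)·(5) = 0
Writing each c_i in base p = 2:
  c_1 = 0
  c_2 = 1 = 1·2^0
  c_3 = 2 = 0·2^0 + 1·2^1
  c_4 = 1 = 1·2^0
  c_5 = 3 = 1·2^0 + 1·2^1
  c_6 = 1 = 1·2^0
  c_7 = 0
λ_0 = (0, 1, 0, 1, 1, 1, 0)
λ_1 = (0, 0, 1, 0, 1, 0, 0)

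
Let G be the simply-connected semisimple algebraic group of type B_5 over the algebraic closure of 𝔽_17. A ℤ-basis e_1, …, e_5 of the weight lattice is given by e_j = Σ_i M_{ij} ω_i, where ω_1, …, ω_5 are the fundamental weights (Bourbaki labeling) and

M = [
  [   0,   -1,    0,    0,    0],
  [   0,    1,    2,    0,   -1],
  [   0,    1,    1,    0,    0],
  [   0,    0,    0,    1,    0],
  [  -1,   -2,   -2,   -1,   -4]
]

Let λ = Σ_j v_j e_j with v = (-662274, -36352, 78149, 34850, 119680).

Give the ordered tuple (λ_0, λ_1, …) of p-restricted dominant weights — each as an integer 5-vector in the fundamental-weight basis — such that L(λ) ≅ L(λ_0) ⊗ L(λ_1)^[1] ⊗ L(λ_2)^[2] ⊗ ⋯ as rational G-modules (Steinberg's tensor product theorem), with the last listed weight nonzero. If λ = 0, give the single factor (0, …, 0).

Converting to the ω-basis (c_i = row i of M dotted with v = (-662274, -36352, 78149, 34850, 119680)):
  c_1 = (0)·(-662274) + (-1)·(-36352) + (0)·(78149) + (0)·(34850) + (0)·(119680) = 36352
  c_2 = (0)·(-662274) + (1)·(-36352) + (2)·(78149) + (0)·(34850) + (-1)·(119680) = 266
  c_3 = (0)·(-662274) + (1)·(-36352) + (1)·(78149) + (0)·(34850) + (0)·(119680) = 41797
  c_4 = (0)·(-662274) + (0)·(-36352) + (0)·(78149) + (1)·(34850) + (0)·(119680) = 34850
  c_5 = (-1)·(-662274) + (-2)·(-36352) + (-2)·(78149) + (-1)·(34850) + (-4)·(119680) = 65110
Expand coordinatewise in base 17:
  c_1 = 36352 = 6·17^0 + 13·17^1 + 6·17^2 + 7·17^3
  c_2 = 266 = 11·17^0 + 15·17^1
  c_3 = 41797 = 11·17^0 + 10·17^1 + 8·17^2 + 8·17^3
  c_4 = 34850 = 0·17^0 + 10·17^1 + 1·17^2 + 7·17^3
  c_5 = 65110 = 0·17^0 + 5·17^1 + 4·17^2 + 13·17^3
Factor λ_0 = (6, 11, 11, 0, 0)
Factor λ_1 = (13, 15, 10, 10, 5)
Factor λ_2 = (6, 0, 8, 1, 4)
Factor λ_3 = (7, 0, 8, 7, 13)

((6, 11, 11, 0, 0), (13, 15, 10, 10, 5), (6, 0, 8, 1, 4), (7, 0, 8, 7, 13))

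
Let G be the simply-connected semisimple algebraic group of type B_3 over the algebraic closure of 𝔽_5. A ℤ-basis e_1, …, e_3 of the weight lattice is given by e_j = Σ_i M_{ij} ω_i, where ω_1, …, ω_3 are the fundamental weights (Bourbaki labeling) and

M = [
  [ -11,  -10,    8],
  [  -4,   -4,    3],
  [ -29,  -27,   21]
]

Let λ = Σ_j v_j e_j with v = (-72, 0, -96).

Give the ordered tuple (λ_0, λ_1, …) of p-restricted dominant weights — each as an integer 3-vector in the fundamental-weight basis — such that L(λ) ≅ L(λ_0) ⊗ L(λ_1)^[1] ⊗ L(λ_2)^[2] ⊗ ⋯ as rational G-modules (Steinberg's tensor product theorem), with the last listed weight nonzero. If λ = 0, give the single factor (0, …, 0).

((4, 0, 2), (4, 0, 4), (0, 0, 2))

Converting to the ω-basis (c_i = row i of M dotted with v = (-72, 0, -96)):
  c_1 = (-11)·(-72) + (-10)·(0) + (8)·(-96) = 24
  c_2 = (-4)·(-72) + (-4)·(0) + (3)·(-96) = 0
  c_3 = (-29)·(-72) + (-27)·(0) + (21)·(-96) = 72
p = 5; digits c_i = Σ_j d_{ij}·5^j, 0 ≤ d_{ij} < 5:
  c_1 = 24 = 4·5^0 + 4·5^1
  c_2 = 0
  c_3 = 72 = 2·5^0 + 4·5^1 + 2·5^2
p-restricted factor λ_0 = (4, 0, 2)
p-restricted factor λ_1 = (4, 0, 4)
p-restricted factor λ_2 = (0, 0, 2)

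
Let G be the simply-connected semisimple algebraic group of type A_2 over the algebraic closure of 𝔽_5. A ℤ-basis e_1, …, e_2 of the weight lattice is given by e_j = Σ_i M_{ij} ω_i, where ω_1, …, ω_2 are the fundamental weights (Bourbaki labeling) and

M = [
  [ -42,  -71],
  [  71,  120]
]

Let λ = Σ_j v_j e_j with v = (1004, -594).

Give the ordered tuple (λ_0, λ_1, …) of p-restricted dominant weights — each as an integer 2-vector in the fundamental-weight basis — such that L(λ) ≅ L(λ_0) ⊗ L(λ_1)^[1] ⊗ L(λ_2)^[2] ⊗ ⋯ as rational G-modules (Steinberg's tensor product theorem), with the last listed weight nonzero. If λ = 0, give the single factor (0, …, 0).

((1, 4), (1, 0))

Converting to the ω-basis (c_i = row i of M dotted with v = (1004, -594)):
  c_1 = -42*1004 + -71*-594 = 6
  c_2 = 71*1004 + 120*-594 = 4
p = 5; digits c_i = Σ_j d_{ij}·5^j, 0 ≤ d_{ij} < 5:
  c_1 = 6 = 1·5^0 + 1·5^1
  c_2 = 4 = 4·5^0
p-restricted factor λ_0 = (1, 4)
p-restricted factor λ_1 = (1, 0)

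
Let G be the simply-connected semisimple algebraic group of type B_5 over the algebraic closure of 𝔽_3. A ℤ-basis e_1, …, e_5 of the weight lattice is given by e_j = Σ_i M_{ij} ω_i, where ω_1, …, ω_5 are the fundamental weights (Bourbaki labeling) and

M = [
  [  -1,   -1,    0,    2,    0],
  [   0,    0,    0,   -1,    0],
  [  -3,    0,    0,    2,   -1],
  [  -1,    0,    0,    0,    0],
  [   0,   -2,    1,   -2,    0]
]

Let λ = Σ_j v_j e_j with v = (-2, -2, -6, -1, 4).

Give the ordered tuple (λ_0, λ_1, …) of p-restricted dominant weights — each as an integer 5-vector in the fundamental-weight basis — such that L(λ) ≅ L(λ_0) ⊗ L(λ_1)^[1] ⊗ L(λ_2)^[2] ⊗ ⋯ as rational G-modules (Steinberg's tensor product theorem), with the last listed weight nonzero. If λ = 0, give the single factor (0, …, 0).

Change of basis e → ω: c = M·v where v = (-2, -2, -6, -1, 4):
  c_1 = (-1)·(-2) + (-1)·(-2) + (0)·(-6) + (2)·(-1) + (0)·(4) = 2
  c_2 = (0)·(-2) + (0)·(-2) + (0)·(-6) + (-1)·(-1) + (0)·(4) = 1
  c_3 = (-3)·(-2) + (0)·(-2) + (0)·(-6) + (2)·(-1) + (-1)·(4) = 0
  c_4 = (-1)·(-2) + (0)·(-2) + (0)·(-6) + (0)·(-1) + (0)·(4) = 2
  c_5 = (0)·(-2) + (-2)·(-2) + (1)·(-6) + (-2)·(-1) + (0)·(4) = 0
Base-3 expansion of each c_i:
  c_1 = 2 = 2·3^0
  c_2 = 1 = 1·3^0
  c_3 = 0
  c_4 = 2 = 2·3^0
  c_5 = 0
λ_0 = (2, 1, 0, 2, 0)

((2, 1, 0, 2, 0),)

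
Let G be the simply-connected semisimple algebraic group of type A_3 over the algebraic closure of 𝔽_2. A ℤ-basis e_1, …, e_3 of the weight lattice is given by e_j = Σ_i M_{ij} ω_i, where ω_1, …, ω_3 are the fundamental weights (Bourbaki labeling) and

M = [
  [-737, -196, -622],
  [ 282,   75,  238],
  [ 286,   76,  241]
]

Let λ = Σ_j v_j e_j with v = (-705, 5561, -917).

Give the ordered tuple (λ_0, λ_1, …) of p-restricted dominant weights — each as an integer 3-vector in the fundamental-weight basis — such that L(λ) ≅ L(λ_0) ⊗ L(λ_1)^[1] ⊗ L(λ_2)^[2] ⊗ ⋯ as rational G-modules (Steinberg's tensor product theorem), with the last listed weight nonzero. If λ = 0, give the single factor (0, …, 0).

Converting to the ω-basis (c_i = row i of M dotted with v = (-705, 5561, -917)):
  c_1 = (-737)·(-705) + (-196)·(5561) + (-622)·(-917) = 3
  c_2 = (282)·(-705) + 75·5561 + (238)·(-917) = 19
  c_3 = (286)·(-705) + 76·5561 + (241)·(-917) = 9
Expand coordinatewise in base 2:
  c_1 = 3 = 1·2^0 + 1·2^1
  c_2 = 19 = 1·2^0 + 1·2^1 + 0·2^2 + 0·2^3 + 1·2^4
  c_3 = 9 = 1·2^0 + 0·2^1 + 0·2^2 + 1·2^3
λ_0 = (1, 1, 1)
λ_1 = (1, 1, 0)
λ_2 = (0, 0, 0)
λ_3 = (0, 0, 1)
λ_4 = (0, 1, 0)

((1, 1, 1), (1, 1, 0), (0, 0, 0), (0, 0, 1), (0, 1, 0))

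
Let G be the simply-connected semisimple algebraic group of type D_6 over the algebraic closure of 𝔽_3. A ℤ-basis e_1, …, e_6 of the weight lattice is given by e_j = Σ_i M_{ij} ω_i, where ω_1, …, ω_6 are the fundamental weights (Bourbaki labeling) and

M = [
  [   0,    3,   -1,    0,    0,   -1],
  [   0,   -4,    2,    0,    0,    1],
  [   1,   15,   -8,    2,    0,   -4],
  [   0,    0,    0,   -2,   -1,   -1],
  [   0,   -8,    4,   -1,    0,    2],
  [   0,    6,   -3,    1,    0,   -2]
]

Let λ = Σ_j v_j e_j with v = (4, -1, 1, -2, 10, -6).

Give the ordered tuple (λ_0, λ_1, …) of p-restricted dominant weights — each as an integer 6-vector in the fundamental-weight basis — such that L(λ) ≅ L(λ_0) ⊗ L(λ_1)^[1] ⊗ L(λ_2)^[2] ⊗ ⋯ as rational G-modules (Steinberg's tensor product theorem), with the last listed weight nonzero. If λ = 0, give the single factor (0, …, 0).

((2, 0, 1, 0, 2, 1),)

In the fundamental-weight basis, λ has coordinates c = M·v (v = (4, -1, 1, -2, 10, -6)):
  c_1 = 0*4 + 3*-1 + -1*1 + 0*-2 + 0*10 + -1*-6 = 2
  c_2 = 0*4 + -4*-1 + 2*1 + 0*-2 + 0*10 + 1*-6 = 0
  c_3 = 1*4 + 15*-1 + -8*1 + 2*-2 + 0*10 + -4*-6 = 1
  c_4 = 0*4 + 0*-1 + 0*1 + -2*-2 + -1*10 + -1*-6 = 0
  c_5 = 0*4 + -8*-1 + 4*1 + -1*-2 + 0*10 + 2*-6 = 2
  c_6 = 0*4 + 6*-1 + -3*1 + 1*-2 + 0*10 + -2*-6 = 1
Expand coordinatewise in base 3:
  c_1 = 2 = 2·3^0
  c_2 = 0
  c_3 = 1 = 1·3^0
  c_4 = 0
  c_5 = 2 = 2·3^0
  c_6 = 1 = 1·3^0
λ_0 = (2, 0, 1, 0, 2, 1)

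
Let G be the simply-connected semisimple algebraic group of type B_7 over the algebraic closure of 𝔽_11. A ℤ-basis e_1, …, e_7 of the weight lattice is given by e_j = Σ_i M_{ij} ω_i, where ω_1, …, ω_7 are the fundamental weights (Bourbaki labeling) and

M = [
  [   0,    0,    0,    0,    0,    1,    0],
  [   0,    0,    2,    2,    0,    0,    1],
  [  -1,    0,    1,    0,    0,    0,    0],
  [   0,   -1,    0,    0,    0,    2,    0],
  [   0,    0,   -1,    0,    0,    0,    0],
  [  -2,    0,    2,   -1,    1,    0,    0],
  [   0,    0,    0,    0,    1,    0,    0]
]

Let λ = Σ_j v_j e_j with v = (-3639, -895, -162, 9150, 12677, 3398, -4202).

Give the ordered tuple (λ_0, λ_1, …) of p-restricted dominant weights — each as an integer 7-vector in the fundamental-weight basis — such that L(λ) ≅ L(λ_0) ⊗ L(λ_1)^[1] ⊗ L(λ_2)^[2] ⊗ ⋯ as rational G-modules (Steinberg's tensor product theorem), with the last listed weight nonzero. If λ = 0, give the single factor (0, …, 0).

Change of basis e → ω: c = M·v where v = (-3639, -895, -162, 9150, 12677, 3398, -4202):
  c_1 = 0*-3639 + 0*-895 + 0*-162 + 0*9150 + 0*12677 + 1*3398 + 0*-4202 = 3398
  c_2 = 0*-3639 + 0*-895 + 2*-162 + 2*9150 + 0*12677 + 0*3398 + 1*-4202 = 13774
  c_3 = -1*-3639 + 0*-895 + 1*-162 + 0*9150 + 0*12677 + 0*3398 + 0*-4202 = 3477
  c_4 = 0*-3639 + -1*-895 + 0*-162 + 0*9150 + 0*12677 + 2*3398 + 0*-4202 = 7691
  c_5 = 0*-3639 + 0*-895 + -1*-162 + 0*9150 + 0*12677 + 0*3398 + 0*-4202 = 162
  c_6 = -2*-3639 + 0*-895 + 2*-162 + -1*9150 + 1*12677 + 0*3398 + 0*-4202 = 10481
  c_7 = 0*-3639 + 0*-895 + 0*-162 + 0*9150 + 1*12677 + 0*3398 + 0*-4202 = 12677
Writing each c_i in base p = 11:
  c_1 = 3398 = 10·11^0 + 0·11^1 + 6·11^2 + 2·11^3
  c_2 = 13774 = 2·11^0 + 9·11^1 + 3·11^2 + 10·11^3
  c_3 = 3477 = 1·11^0 + 8·11^1 + 6·11^2 + 2·11^3
  c_4 = 7691 = 2·11^0 + 6·11^1 + 8·11^2 + 5·11^3
  c_5 = 162 = 8·11^0 + 3·11^1 + 1·11^2
  c_6 = 10481 = 9·11^0 + 6·11^1 + 9·11^2 + 7·11^3
  c_7 = 12677 = 5·11^0 + 8·11^1 + 5·11^2 + 9·11^3
Factor λ_0 = (10, 2, 1, 2, 8, 9, 5)
Factor λ_1 = (0, 9, 8, 6, 3, 6, 8)
Factor λ_2 = (6, 3, 6, 8, 1, 9, 5)
Factor λ_3 = (2, 10, 2, 5, 0, 7, 9)

((10, 2, 1, 2, 8, 9, 5), (0, 9, 8, 6, 3, 6, 8), (6, 3, 6, 8, 1, 9, 5), (2, 10, 2, 5, 0, 7, 9))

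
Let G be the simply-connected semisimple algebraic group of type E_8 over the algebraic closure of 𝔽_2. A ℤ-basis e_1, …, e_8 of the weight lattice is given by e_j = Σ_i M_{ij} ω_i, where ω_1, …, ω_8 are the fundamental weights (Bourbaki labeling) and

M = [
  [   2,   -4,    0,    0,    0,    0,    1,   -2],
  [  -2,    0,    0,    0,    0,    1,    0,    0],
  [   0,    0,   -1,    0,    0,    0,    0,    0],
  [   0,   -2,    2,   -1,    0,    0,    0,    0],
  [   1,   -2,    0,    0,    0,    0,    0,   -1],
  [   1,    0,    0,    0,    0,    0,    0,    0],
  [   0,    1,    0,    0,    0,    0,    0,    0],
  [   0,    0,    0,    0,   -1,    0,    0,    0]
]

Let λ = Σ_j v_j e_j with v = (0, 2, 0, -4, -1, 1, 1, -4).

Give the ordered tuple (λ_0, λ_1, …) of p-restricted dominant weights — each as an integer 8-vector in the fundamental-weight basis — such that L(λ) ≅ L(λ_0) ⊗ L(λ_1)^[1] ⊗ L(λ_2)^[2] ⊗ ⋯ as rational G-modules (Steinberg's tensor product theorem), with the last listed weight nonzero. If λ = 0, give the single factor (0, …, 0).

In the fundamental-weight basis, λ has coordinates c = M·v (v = (0, 2, 0, -4, -1, 1, 1, -4)):
  c_1 = 2*0 + -4*2 + 0*0 + 0*-4 + 0*-1 + 0*1 + 1*1 + -2*-4 = 1
  c_2 = -2*0 + 0*2 + 0*0 + 0*-4 + 0*-1 + 1*1 + 0*1 + 0*-4 = 1
  c_3 = 0*0 + 0*2 + -1*0 + 0*-4 + 0*-1 + 0*1 + 0*1 + 0*-4 = 0
  c_4 = 0*0 + -2*2 + 2*0 + -1*-4 + 0*-1 + 0*1 + 0*1 + 0*-4 = 0
  c_5 = 1*0 + -2*2 + 0*0 + 0*-4 + 0*-1 + 0*1 + 0*1 + -1*-4 = 0
  c_6 = 1*0 + 0*2 + 0*0 + 0*-4 + 0*-1 + 0*1 + 0*1 + 0*-4 = 0
  c_7 = 0*0 + 1*2 + 0*0 + 0*-4 + 0*-1 + 0*1 + 0*1 + 0*-4 = 2
  c_8 = 0*0 + 0*2 + 0*0 + 0*-4 + -1*-1 + 0*1 + 0*1 + 0*-4 = 1
Expand coordinatewise in base 2:
  c_1 = 1 = 1·2^0
  c_2 = 1 = 1·2^0
  c_3 = 0
  c_4 = 0
  c_5 = 0
  c_6 = 0
  c_7 = 2 = 0·2^0 + 1·2^1
  c_8 = 1 = 1·2^0
p-restricted factor λ_0 = (1, 1, 0, 0, 0, 0, 0, 1)
p-restricted factor λ_1 = (0, 0, 0, 0, 0, 0, 1, 0)

((1, 1, 0, 0, 0, 0, 0, 1), (0, 0, 0, 0, 0, 0, 1, 0))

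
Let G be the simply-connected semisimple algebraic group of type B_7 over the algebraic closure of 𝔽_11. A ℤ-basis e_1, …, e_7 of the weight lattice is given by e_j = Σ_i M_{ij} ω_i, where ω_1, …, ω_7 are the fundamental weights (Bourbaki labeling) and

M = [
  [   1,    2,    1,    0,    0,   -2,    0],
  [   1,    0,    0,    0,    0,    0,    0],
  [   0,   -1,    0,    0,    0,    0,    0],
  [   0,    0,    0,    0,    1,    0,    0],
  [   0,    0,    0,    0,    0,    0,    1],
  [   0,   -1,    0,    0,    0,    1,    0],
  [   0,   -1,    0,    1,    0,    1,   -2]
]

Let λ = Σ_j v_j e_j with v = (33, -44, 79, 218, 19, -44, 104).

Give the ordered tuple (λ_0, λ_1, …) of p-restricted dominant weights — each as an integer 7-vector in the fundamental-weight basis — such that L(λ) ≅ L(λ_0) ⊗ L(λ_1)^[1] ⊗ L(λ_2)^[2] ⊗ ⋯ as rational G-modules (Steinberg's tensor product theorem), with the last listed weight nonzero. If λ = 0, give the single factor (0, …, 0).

((2, 0, 0, 8, 5, 0, 10), (10, 3, 4, 1, 9, 0, 0))

Converting to the ω-basis (c_i = row i of M dotted with v = (33, -44, 79, 218, 19, -44, 104)):
  c_1 = 1*33 + 2*-44 + 1*79 + 0*218 + 0*19 + -2*-44 + 0*104 = 112
  c_2 = 1*33 + 0*-44 + 0*79 + 0*218 + 0*19 + 0*-44 + 0*104 = 33
  c_3 = 0*33 + -1*-44 + 0*79 + 0*218 + 0*19 + 0*-44 + 0*104 = 44
  c_4 = 0*33 + 0*-44 + 0*79 + 0*218 + 1*19 + 0*-44 + 0*104 = 19
  c_5 = 0*33 + 0*-44 + 0*79 + 0*218 + 0*19 + 0*-44 + 1*104 = 104
  c_6 = 0*33 + -1*-44 + 0*79 + 0*218 + 0*19 + 1*-44 + 0*104 = 0
  c_7 = 0*33 + -1*-44 + 0*79 + 1*218 + 0*19 + 1*-44 + -2*104 = 10
Base-11 expansion of each c_i:
  c_1 = 112 = 2·11^0 + 10·11^1
  c_2 = 33 = 0·11^0 + 3·11^1
  c_3 = 44 = 0·11^0 + 4·11^1
  c_4 = 19 = 8·11^0 + 1·11^1
  c_5 = 104 = 5·11^0 + 9·11^1
  c_6 = 0
  c_7 = 10 = 10·11^0
Factor λ_0 = (2, 0, 0, 8, 5, 0, 10)
Factor λ_1 = (10, 3, 4, 1, 9, 0, 0)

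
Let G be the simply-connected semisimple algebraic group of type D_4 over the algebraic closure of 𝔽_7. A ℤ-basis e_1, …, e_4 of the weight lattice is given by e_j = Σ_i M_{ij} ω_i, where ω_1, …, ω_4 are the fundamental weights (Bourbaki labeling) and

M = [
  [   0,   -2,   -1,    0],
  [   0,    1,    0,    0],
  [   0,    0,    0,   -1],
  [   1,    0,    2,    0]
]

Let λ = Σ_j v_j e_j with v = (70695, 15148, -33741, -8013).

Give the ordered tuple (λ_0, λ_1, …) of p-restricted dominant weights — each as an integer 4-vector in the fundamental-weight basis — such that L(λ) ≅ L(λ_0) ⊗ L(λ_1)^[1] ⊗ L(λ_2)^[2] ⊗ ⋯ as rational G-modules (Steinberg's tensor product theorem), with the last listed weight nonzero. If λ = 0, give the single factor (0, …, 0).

Compute c_i = Σ_j M_{ij} v_j with v = (70695, 15148, -33741, -8013):
  c_1 = (0)·(70695) + (-2)·(15148) + (-1)·(-33741) + (0)·(-8013) = 3445
  c_2 = (0)·(70695) + (1)·(15148) + (0)·(-33741) + (0)·(-8013) = 15148
  c_3 = (0)·(70695) + (0)·(15148) + (0)·(-33741) + (-1)·(-8013) = 8013
  c_4 = (1)·(70695) + (0)·(15148) + (2)·(-33741) + (0)·(-8013) = 3213
Base-7 expansion of each c_i:
  c_1 = 3445 = 1·7^0 + 2·7^1 + 0·7^2 + 3·7^3 + 1·7^4
  c_2 = 15148 = 0·7^0 + 1·7^1 + 1·7^2 + 2·7^3 + 6·7^4
  c_3 = 8013 = 5·7^0 + 3·7^1 + 2·7^2 + 2·7^3 + 3·7^4
  c_4 = 3213 = 0·7^0 + 4·7^1 + 2·7^2 + 2·7^3 + 1·7^4
p-restricted factor λ_0 = (1, 0, 5, 0)
p-restricted factor λ_1 = (2, 1, 3, 4)
p-restricted factor λ_2 = (0, 1, 2, 2)
p-restricted factor λ_3 = (3, 2, 2, 2)
p-restricted factor λ_4 = (1, 6, 3, 1)

((1, 0, 5, 0), (2, 1, 3, 4), (0, 1, 2, 2), (3, 2, 2, 2), (1, 6, 3, 1))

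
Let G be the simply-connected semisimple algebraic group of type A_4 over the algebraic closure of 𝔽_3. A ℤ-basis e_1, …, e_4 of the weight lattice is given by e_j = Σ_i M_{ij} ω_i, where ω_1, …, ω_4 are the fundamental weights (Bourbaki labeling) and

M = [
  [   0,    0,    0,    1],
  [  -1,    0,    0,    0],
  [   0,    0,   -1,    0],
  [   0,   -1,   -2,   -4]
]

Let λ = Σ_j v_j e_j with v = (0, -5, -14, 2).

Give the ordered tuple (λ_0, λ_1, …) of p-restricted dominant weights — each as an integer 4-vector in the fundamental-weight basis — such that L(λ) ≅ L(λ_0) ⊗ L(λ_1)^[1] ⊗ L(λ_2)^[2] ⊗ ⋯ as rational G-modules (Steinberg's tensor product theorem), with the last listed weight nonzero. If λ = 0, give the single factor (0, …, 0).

ω-coordinates c = M·v, v = (0, -5, -14, 2):
  c_1 = (0)·(0) + (0)·(-5) + (0)·(-14) + (1)·(2) = 2
  c_2 = (-1)·(0) + (0)·(-5) + (0)·(-14) + (0)·(2) = 0
  c_3 = (0)·(0) + (0)·(-5) + (-1)·(-14) + (0)·(2) = 14
  c_4 = (0)·(0) + (-1)·(-5) + (-2)·(-14) + (-4)·(2) = 25
Writing each c_i in base p = 3:
  c_1 = 2 = 2·3^0
  c_2 = 0
  c_3 = 14 = 2·3^0 + 1·3^1 + 1·3^2
  c_4 = 25 = 1·3^0 + 2·3^1 + 2·3^2
Factor λ_0 = (2, 0, 2, 1)
Factor λ_1 = (0, 0, 1, 2)
Factor λ_2 = (0, 0, 1, 2)

((2, 0, 2, 1), (0, 0, 1, 2), (0, 0, 1, 2))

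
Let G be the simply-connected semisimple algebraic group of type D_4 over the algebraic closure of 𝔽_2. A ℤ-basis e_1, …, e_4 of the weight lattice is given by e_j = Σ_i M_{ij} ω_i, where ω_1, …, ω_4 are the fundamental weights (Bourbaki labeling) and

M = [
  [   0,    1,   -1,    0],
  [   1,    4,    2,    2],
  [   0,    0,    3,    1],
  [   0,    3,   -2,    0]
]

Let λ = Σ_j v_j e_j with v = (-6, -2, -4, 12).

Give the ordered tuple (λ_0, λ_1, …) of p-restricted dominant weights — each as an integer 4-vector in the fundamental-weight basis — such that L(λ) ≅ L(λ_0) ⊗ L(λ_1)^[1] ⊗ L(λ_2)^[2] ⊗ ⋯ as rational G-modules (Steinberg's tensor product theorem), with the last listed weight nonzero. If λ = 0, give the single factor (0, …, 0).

Converting to the ω-basis (c_i = row i of M dotted with v = (-6, -2, -4, 12)):
  c_1 = (0)·(-6) + (1)·(-2) + (-1)·(-4) + (0)·(12) = 2
  c_2 = (1)·(-6) + (4)·(-2) + (2)·(-4) + (2)·(12) = 2
  c_3 = (0)·(-6) + (0)·(-2) + (3)·(-4) + (1)·(12) = 0
  c_4 = (0)·(-6) + (3)·(-2) + (-2)·(-4) + (0)·(12) = 2
Base-2 expansion of each c_i:
  c_1 = 2 = 0·2^0 + 1·2^1
  c_2 = 2 = 0·2^0 + 1·2^1
  c_3 = 0
  c_4 = 2 = 0·2^0 + 1·2^1
p-restricted factor λ_0 = (0, 0, 0, 0)
p-restricted factor λ_1 = (1, 1, 0, 1)

((0, 0, 0, 0), (1, 1, 0, 1))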